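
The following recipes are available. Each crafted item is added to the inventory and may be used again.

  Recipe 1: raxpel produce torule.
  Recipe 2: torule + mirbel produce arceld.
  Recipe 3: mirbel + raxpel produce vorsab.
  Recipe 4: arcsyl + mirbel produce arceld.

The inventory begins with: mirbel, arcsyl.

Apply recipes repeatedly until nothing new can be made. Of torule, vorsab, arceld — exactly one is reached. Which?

arceld

arcsyl + mirbel → arceld (Recipe 4).
vorsab would need mirbel and raxpel (Recipe 3), but raxpel is never obtained. torule would need raxpel (Recipe 1), but raxpel is never obtained.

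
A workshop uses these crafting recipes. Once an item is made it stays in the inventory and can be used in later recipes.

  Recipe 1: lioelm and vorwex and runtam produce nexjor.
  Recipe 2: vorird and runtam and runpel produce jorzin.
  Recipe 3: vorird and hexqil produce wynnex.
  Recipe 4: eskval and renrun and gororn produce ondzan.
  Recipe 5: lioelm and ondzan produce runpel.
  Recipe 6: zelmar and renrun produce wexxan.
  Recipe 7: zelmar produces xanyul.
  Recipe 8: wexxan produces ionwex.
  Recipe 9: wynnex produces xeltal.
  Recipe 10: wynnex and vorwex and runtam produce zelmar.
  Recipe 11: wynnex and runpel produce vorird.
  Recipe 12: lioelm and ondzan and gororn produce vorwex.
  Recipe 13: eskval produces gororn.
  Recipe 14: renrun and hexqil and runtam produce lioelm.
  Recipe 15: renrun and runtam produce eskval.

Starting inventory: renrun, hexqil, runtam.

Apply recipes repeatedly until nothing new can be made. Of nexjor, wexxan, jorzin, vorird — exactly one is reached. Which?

nexjor

renrun and hexqil and runtam → lioelm (Recipe 14).
renrun and runtam → eskval (Recipe 15).
eskval → gororn (Recipe 13).
eskval and renrun and gororn → ondzan (Recipe 4).
Using Recipe 12, lioelm, ondzan, and gororn make vorwex.
Using Recipe 1, lioelm, vorwex, and runtam make nexjor.
vorird would need wynnex and runpel (Recipe 11), but wynnex is never obtained. wexxan would need zelmar and renrun (Recipe 6), but zelmar is never obtained. jorzin would need vorird, runtam, and runpel (Recipe 2), but vorird is never obtained.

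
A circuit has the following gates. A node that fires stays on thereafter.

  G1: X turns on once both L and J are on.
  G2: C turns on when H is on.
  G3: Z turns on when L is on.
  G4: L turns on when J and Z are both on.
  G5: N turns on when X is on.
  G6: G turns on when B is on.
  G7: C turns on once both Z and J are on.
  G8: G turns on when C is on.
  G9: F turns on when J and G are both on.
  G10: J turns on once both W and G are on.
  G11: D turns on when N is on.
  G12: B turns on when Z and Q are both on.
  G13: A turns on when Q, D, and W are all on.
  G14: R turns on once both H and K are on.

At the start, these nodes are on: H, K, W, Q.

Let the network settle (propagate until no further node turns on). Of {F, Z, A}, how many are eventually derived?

1

H is on, so C turns on (G2).
C is on, so G turns on (G8).
G10: W and G on → J on.
J and G are on, so F turns on (G9).
F: reached.
Z would need L (G3), but L never turns on.
A would need Q, D, and W (G13), but D never turns on.
Reached: F — 1 of the 3.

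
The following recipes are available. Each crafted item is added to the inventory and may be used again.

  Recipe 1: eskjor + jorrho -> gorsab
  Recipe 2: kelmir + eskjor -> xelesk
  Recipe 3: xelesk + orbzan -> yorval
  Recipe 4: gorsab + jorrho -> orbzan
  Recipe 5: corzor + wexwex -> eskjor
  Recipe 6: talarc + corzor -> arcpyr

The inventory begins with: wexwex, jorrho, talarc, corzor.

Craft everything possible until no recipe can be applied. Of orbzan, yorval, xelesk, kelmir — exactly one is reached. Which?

Using Recipe 5, corzor and wexwex make eskjor.
eskjor + jorrho -> gorsab (Recipe 1).
gorsab + jorrho -> orbzan (Recipe 4).
No rule produces kelmir, and it is not given. yorval would need xelesk and orbzan (Recipe 3), but xelesk is never obtained. xelesk would need kelmir and eskjor (Recipe 2), but kelmir is never obtained.

orbzan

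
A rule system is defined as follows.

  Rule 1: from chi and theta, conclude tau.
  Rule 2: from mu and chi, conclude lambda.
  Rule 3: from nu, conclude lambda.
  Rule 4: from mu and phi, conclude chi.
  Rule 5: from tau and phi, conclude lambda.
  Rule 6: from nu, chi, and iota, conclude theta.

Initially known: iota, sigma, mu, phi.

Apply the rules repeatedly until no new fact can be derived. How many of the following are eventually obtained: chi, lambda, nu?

2

From mu and phi, Rule 4 gives chi.
mu and chi hold, so lambda follows (Rule 2).
chi: reached.
lambda: reached.
No rule produces nu, and it is not given.
Reached: chi and lambda — 2 of the 3.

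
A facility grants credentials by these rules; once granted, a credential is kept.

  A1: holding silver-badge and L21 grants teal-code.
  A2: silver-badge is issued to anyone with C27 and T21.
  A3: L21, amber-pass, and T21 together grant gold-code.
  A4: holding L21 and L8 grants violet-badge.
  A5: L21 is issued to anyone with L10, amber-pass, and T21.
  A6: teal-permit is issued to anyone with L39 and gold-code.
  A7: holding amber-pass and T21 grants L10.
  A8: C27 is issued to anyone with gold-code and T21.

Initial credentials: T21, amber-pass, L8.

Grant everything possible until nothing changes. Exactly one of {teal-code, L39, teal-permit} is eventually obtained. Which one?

teal-code

Holding amber-pass and T21 grants L10 (A7).
Holding L10, amber-pass, and T21 grants L21 (A5).
Holding L21, amber-pass, and T21 grants gold-code (A3).
Holding gold-code and T21 grants C27 (A8).
Holding C27 and T21 grants silver-badge (A2).
Holding silver-badge and L21 grants teal-code (A1).
No rule produces L39, and it is not given. teal-permit would need L39 and gold-code (A6), but L39 is never granted.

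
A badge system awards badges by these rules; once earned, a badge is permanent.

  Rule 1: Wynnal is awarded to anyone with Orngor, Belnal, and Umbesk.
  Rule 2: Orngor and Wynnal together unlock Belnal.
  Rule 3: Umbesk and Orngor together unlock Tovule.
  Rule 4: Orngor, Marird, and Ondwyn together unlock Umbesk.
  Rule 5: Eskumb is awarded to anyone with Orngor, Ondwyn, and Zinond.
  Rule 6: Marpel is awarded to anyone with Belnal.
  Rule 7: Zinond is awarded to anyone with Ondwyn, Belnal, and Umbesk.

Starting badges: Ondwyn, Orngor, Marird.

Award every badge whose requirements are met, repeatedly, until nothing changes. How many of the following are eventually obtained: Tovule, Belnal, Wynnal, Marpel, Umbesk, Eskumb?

2

With Orngor, Marird, and Ondwyn, Umbesk is earned (Rule 4).
With Umbesk and Orngor, Tovule is earned (Rule 3).
Tovule: reached.
Belnal would need Orngor and Wynnal (Rule 2), but Wynnal is never earned.
Wynnal would need Orngor, Belnal, and Umbesk (Rule 1), but Belnal is never earned.
Marpel would need Belnal (Rule 6), but Belnal is never earned.
Umbesk: reached.
Eskumb would need Orngor, Ondwyn, and Zinond (Rule 5), but Zinond is never earned.
Reached: Tovule and Umbesk — 2 of the 6.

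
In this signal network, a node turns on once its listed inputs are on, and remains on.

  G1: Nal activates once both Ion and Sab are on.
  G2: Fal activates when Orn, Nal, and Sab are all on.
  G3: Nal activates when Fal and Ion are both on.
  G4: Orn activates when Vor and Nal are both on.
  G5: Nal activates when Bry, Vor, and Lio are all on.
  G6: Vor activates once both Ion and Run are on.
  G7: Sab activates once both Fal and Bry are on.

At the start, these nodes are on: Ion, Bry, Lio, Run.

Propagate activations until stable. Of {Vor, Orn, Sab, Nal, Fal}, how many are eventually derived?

G6: Ion and Run on → Vor on.
Bry, Vor, and Lio are on, so Nal activates (G5).
Vor and Nal are on, so Orn activates (G4).
Vor: reached.
Orn: reached.
Sab would need Fal and Bry (G7), but Fal never turns on.
Nal: reached.
Fal would need Orn, Nal, and Sab (G2), but Sab never turns on.
Reached: Vor, Orn, and Nal — 3 of the 5.

3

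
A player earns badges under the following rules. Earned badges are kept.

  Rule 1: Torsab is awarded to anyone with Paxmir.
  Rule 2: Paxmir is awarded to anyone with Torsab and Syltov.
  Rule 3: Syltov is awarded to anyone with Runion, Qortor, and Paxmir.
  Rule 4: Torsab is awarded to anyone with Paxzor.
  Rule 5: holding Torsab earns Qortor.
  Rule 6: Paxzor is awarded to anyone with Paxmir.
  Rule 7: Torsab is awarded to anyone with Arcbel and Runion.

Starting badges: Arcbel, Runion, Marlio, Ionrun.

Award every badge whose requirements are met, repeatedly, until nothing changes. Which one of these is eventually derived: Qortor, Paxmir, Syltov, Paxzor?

With Arcbel and Runion, Torsab is earned (Rule 7).
With Torsab, Qortor is earned (Rule 5).
Paxmir would need Torsab and Syltov (Rule 2), but Syltov is never earned. Syltov would need Runion, Qortor, and Paxmir (Rule 3), but Paxmir is never earned. Paxzor would need Paxmir (Rule 6), but Paxmir is never earned.

Qortor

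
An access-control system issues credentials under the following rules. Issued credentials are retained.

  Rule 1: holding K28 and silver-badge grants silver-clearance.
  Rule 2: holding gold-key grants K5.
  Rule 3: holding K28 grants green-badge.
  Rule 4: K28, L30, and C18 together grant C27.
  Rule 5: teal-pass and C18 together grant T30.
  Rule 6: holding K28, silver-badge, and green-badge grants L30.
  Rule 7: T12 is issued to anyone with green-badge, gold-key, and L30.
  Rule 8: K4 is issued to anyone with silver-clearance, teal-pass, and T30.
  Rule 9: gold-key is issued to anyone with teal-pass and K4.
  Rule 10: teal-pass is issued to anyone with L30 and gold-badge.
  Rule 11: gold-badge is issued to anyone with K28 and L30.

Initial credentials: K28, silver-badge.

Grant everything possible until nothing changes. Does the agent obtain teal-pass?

Holding K28 grants green-badge (Rule 3).
Holding K28, silver-badge, and green-badge grants L30 (Rule 6).
Holding K28 and L30 grants gold-badge (Rule 11).
Holding L30 and gold-badge grants teal-pass (Rule 10).

Yes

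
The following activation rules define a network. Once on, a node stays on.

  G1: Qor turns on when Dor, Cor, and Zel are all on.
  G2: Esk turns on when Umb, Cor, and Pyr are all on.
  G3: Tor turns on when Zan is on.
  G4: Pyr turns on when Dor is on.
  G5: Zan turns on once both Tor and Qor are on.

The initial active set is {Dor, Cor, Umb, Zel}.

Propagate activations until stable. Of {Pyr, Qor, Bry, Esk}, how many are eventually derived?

Dor, Cor, and Zel are on, so Qor turns on (G1).
G4: Dor on → Pyr on.
G2: Umb, Cor, and Pyr on → Esk on.
Pyr: reached.
Qor: reached.
No rule produces Bry, and it is not given.
Esk: reached.
Reached: Pyr, Qor, and Esk — 3 of the 4.

3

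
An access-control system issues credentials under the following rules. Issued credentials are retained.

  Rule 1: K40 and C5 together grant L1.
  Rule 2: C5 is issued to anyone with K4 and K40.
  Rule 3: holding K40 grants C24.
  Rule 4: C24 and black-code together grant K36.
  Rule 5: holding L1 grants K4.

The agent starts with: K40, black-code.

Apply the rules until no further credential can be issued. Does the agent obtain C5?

C5 would need K4 and K40 (Rule 2), but K4 is never granted.

No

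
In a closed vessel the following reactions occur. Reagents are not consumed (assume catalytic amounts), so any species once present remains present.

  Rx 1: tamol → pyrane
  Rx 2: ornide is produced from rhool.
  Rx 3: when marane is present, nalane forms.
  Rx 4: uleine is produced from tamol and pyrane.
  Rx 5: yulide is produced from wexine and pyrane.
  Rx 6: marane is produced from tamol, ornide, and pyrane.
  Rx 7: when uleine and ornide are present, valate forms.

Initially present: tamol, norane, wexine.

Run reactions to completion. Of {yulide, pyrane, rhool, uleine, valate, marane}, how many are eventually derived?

3

tamol present → pyrane forms (Rx 1).
tamol and pyrane present → uleine forms (Rx 4).
wexine and pyrane present → yulide forms (Rx 5).
yulide: reached.
pyrane: reached.
No rule produces rhool, and it is not given.
uleine: reached.
valate would need uleine and ornide (Rx 7), but ornide never forms.
marane would need tamol, ornide, and pyrane (Rx 6), but ornide never forms.
Reached: yulide, pyrane, and uleine — 3 of the 6.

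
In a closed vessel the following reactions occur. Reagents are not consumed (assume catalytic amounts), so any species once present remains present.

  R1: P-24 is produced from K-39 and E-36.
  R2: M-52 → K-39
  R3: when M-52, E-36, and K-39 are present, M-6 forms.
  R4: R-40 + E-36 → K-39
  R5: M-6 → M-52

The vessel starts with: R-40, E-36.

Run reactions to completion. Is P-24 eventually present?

Yes

R-40 and E-36 present → K-39 forms (R4).
K-39 and E-36 present → P-24 forms (R1).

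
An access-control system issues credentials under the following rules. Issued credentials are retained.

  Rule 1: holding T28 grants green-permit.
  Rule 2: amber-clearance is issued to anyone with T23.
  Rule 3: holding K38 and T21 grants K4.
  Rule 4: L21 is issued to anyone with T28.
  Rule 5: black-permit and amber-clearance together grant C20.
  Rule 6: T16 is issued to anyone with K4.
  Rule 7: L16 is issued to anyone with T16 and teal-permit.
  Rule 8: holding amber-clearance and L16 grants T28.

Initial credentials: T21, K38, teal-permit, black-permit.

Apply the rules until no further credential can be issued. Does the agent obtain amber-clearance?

No

amber-clearance would need T23 (Rule 2), but T23 is never granted.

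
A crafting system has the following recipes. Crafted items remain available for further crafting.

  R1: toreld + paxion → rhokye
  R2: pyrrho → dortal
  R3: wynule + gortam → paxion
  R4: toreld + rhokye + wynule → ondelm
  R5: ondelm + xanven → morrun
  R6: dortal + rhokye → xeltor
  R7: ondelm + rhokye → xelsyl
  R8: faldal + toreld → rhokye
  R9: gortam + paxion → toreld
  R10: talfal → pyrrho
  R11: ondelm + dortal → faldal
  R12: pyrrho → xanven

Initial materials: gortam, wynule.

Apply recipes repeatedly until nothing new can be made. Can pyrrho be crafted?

pyrrho would need talfal (R10), but talfal is never obtained.

No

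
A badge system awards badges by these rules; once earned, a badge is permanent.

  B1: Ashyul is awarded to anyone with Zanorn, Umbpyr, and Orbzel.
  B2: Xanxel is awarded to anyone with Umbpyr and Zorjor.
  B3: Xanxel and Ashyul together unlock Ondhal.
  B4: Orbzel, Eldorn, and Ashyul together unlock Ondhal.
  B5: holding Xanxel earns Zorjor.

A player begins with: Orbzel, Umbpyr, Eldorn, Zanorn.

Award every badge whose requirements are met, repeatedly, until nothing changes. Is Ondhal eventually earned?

Yes

With Zanorn, Umbpyr, and Orbzel, Ashyul is earned (B1).
With Orbzel, Eldorn, and Ashyul, Ondhal is earned (B4).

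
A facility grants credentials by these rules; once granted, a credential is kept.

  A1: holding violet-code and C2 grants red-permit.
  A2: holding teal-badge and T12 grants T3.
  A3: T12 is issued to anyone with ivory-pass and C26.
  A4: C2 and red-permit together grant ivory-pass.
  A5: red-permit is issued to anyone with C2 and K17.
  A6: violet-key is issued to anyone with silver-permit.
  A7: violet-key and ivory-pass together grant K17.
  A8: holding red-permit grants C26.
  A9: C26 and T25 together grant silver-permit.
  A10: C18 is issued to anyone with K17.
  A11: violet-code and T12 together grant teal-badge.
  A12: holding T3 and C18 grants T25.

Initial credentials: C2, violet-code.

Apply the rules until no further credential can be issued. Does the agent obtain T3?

Holding violet-code and C2 grants red-permit (A1).
Holding C2 and red-permit grants ivory-pass (A4).
Holding red-permit grants C26 (A8).
Holding ivory-pass and C26 grants T12 (A3).
Holding violet-code and T12 grants teal-badge (A11).
Holding teal-badge and T12 grants T3 (A2).

Yes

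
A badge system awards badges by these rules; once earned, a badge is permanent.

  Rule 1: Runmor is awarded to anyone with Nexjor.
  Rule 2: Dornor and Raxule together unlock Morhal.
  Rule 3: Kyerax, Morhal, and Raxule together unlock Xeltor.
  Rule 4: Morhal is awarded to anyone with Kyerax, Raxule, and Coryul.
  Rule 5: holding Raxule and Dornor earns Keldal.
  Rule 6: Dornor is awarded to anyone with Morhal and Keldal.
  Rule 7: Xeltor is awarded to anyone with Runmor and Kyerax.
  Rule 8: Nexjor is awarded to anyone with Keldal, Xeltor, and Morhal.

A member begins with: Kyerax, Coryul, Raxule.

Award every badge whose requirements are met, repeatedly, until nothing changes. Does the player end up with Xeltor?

Yes

With Kyerax, Raxule, and Coryul, Morhal is earned (Rule 4).
With Kyerax, Morhal, and Raxule, Xeltor is earned (Rule 3).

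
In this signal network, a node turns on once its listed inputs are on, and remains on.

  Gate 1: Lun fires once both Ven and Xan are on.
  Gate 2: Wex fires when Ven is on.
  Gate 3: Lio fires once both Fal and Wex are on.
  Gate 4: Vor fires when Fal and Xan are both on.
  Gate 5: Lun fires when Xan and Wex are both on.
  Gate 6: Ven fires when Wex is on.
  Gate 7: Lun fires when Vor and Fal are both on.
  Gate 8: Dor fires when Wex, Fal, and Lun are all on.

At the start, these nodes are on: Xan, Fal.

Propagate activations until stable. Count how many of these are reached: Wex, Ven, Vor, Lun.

Fal and Xan are on, so Vor fires (Gate 4).
Gate 7: Vor and Fal on → Lun on.
Wex would need Ven (Gate 2), but Ven never turns on.
Ven would need Wex (Gate 6), but Wex never turns on.
Vor: reached.
Lun: reached.
Reached: Vor and Lun — 2 of the 4.

2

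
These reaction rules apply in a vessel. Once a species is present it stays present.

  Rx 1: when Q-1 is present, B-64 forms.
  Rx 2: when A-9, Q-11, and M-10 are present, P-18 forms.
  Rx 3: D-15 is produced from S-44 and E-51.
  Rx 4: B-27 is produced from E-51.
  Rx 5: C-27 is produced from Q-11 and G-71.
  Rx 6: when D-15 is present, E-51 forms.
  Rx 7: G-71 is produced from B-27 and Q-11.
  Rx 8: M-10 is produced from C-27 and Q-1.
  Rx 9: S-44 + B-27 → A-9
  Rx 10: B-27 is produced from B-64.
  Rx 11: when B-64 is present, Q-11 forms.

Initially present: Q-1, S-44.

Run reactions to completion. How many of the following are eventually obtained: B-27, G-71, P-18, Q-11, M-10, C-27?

6

Q-1 present → B-64 forms (Rx 1).
B-64 present → Q-11 forms (Rx 11).
B-64 present → B-27 forms (Rx 10).
S-44 and B-27 present → A-9 forms (Rx 9).
B-27 and Q-11 present → G-71 forms (Rx 7).
Q-11 and G-71 present → C-27 forms (Rx 5).
C-27 and Q-1 present → M-10 forms (Rx 8).
A-9, Q-11, and M-10 present → P-18 forms (Rx 2).
B-27: reached.
G-71: reached.
P-18: reached.
Q-11: reached.
M-10: reached.
C-27: reached.
All 6 are reached.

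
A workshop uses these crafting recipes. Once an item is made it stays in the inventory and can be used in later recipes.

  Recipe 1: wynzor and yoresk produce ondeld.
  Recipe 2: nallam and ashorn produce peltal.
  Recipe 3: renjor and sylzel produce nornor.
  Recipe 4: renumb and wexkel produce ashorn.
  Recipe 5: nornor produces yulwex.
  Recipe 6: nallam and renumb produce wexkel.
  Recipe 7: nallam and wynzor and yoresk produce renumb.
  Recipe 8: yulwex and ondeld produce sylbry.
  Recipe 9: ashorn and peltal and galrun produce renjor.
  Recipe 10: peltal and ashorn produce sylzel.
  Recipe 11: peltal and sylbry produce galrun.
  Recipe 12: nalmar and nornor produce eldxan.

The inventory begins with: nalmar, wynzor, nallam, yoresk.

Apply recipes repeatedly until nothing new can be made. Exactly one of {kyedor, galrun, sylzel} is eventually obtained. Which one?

sylzel

nallam and wynzor and yoresk → renumb (Recipe 7).
nallam and renumb → wexkel (Recipe 6).
renumb and wexkel → ashorn (Recipe 4).
nallam and ashorn → peltal (Recipe 2).
peltal and ashorn → sylzel (Recipe 10).
No rule produces kyedor, and it is not given. galrun would need peltal and sylbry (Recipe 11), but sylbry is never obtained.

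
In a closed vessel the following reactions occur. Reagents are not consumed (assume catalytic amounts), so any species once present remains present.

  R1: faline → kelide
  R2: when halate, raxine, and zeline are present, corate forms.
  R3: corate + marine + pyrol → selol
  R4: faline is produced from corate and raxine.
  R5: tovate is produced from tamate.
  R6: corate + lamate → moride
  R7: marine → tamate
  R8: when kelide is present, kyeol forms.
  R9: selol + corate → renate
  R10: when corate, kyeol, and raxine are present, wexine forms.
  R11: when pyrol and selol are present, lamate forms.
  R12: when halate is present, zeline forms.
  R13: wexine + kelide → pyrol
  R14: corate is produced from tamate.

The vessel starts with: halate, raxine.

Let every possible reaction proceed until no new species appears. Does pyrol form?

Yes

halate present → zeline forms (R12).
halate, raxine, and zeline present → corate forms (R2).
corate and raxine present → faline forms (R4).
faline present → kelide forms (R1).
kelide present → kyeol forms (R8).
corate, kyeol, and raxine present → wexine forms (R10).
wexine and kelide present → pyrol forms (R13).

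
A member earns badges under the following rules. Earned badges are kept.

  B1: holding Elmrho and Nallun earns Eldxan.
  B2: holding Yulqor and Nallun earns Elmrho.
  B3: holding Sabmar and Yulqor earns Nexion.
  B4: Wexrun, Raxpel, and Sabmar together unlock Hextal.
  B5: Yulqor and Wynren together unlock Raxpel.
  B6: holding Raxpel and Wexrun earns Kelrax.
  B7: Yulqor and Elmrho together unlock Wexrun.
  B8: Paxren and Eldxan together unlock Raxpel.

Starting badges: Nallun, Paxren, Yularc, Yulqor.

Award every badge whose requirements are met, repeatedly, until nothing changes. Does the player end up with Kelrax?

With Yulqor and Nallun, Elmrho is earned (B2).
With Elmrho and Nallun, Eldxan is earned (B1).
With Yulqor and Elmrho, Wexrun is earned (B7).
With Paxren and Eldxan, Raxpel is earned (B8).
With Raxpel and Wexrun, Kelrax is earned (B6).

Yes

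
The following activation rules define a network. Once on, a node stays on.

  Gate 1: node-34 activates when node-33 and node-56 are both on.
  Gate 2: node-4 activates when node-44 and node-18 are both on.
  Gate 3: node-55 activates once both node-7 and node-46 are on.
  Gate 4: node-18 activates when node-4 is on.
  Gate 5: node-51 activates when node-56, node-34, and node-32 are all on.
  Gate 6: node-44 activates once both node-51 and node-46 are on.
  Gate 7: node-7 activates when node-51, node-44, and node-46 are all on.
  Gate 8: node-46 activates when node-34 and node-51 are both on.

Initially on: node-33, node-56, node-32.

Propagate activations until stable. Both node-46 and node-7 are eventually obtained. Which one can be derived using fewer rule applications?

node-46

node-46: Gate 1: node-33 and node-56 on → node-34 on. Gate 5: node-56, node-34, and node-32 on → node-51 on. node-34 and node-51 are on, so node-46 activates (Gate 8). [3 rule applications]
node-7: Gate 1: node-33 and node-56 on → node-34 on. node-56, node-34, and node-32 are on, so node-51 activates (Gate 5). Gate 8: node-34 and node-51 on → node-46 on. Gate 6: node-51 and node-46 on → node-44 on. node-51, node-44, and node-46 are on, so node-7 activates (Gate 7). [5 rule applications]
node-46 needs fewer.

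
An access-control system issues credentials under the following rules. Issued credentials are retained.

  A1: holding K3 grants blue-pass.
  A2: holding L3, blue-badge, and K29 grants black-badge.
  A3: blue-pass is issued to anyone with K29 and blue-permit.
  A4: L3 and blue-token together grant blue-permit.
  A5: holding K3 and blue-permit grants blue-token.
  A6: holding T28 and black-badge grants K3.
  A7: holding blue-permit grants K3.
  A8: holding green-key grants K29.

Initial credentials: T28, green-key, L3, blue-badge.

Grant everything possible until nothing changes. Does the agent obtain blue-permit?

No

blue-permit would need L3 and blue-token (A4), but blue-token is never granted.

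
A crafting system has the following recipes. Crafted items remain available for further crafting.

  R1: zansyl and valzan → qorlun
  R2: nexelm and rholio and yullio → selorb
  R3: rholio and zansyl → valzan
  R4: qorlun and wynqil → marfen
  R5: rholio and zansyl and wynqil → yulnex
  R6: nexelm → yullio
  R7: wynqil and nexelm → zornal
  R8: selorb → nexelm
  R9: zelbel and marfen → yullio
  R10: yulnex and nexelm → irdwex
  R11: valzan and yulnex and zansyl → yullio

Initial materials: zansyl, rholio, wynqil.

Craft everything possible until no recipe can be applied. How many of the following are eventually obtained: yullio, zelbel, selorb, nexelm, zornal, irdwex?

rholio and zansyl and wynqil → yulnex (R5).
rholio and zansyl → valzan (R3).
Using R11, valzan, yulnex, and zansyl make yullio.
yullio: reached.
No rule produces zelbel, and it is not given.
selorb would need nexelm, rholio, and yullio (R2), but nexelm is never obtained.
nexelm would need selorb (R8), but selorb is never obtained.
zornal would need wynqil and nexelm (R7), but nexelm is never obtained.
irdwex would need yulnex and nexelm (R10), but nexelm is never obtained.
Reached: yullio — 1 of the 6.

1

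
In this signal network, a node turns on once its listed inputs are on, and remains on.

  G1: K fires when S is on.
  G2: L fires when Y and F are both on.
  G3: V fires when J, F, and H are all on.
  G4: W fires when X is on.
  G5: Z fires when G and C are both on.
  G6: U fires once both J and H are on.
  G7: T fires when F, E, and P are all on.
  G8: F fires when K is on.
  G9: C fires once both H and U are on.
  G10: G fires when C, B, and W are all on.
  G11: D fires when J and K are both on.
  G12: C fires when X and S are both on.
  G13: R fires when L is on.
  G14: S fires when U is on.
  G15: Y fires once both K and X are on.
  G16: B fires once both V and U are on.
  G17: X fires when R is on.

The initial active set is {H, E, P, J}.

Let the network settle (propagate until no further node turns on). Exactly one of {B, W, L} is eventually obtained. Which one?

J and H are on, so U fires (G6).
U is on, so S fires (G14).
G1: S on → K on.
K is on, so F fires (G8).
J, F, and H are on, so V fires (G3).
V and U are on, so B fires (G16).
L would need Y and F (G2), but Y never turns on. W would need X (G4), but X never turns on.

B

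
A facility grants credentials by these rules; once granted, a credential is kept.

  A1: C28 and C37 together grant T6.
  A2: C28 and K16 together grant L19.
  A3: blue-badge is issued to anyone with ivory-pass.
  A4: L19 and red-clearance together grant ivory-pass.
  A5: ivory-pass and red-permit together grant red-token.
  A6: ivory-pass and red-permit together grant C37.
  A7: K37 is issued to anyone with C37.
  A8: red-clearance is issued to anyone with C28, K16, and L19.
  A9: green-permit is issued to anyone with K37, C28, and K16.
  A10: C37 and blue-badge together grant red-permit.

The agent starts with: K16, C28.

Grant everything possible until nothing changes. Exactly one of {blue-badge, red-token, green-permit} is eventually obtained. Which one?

blue-badge

Holding C28 and K16 grants L19 (A2).
Holding C28, K16, and L19 grants red-clearance (A8).
Holding L19 and red-clearance grants ivory-pass (A4).
Holding ivory-pass grants blue-badge (A3).
red-token would need ivory-pass and red-permit (A5), but red-permit is never granted. green-permit would need K37, C28, and K16 (A9), but K37 is never granted.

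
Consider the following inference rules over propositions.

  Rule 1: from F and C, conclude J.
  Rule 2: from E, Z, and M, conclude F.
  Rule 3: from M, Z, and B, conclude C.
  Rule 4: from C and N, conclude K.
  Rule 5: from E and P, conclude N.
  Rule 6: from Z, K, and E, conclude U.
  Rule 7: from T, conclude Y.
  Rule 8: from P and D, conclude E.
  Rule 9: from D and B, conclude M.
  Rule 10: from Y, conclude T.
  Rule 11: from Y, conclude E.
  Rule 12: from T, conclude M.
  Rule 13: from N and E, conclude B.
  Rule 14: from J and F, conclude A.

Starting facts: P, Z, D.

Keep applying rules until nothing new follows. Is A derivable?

From P and D, Rule 8 gives E.
From E and P, Rule 5 gives N.
From N and E, Rule 13 gives B.
From D and B, Rule 9 gives M.
M, Z, and B hold, so C follows (Rule 3).
From E, Z, and M, Rule 2 gives F.
F and C hold, so J follows (Rule 1).
From J and F, Rule 14 gives A.

Yes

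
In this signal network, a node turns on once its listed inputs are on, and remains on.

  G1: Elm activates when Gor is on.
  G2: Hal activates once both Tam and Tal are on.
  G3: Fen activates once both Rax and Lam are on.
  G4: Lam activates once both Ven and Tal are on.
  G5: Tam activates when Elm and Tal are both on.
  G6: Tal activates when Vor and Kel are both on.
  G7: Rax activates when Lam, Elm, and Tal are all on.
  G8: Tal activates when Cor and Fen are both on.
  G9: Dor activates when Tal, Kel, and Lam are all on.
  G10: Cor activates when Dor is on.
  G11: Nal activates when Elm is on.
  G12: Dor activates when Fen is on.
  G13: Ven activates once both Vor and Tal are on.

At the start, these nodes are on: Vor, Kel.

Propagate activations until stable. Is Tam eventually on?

Tam would need Elm and Tal (G5), but Elm never turns on.

No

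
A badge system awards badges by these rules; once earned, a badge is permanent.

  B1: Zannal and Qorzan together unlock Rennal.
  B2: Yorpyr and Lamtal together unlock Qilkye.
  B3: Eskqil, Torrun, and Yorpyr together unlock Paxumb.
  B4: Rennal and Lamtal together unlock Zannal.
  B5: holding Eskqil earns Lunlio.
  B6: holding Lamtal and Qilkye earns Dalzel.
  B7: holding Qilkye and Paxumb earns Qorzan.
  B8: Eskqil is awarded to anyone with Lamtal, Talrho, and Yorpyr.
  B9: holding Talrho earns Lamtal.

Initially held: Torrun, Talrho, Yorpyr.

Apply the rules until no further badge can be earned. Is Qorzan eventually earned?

Yes

With Talrho, Lamtal is earned (B9).
With Yorpyr and Lamtal, Qilkye is earned (B2).
With Lamtal, Talrho, and Yorpyr, Eskqil is earned (B8).
With Eskqil, Torrun, and Yorpyr, Paxumb is earned (B3).
With Qilkye and Paxumb, Qorzan is earned (B7).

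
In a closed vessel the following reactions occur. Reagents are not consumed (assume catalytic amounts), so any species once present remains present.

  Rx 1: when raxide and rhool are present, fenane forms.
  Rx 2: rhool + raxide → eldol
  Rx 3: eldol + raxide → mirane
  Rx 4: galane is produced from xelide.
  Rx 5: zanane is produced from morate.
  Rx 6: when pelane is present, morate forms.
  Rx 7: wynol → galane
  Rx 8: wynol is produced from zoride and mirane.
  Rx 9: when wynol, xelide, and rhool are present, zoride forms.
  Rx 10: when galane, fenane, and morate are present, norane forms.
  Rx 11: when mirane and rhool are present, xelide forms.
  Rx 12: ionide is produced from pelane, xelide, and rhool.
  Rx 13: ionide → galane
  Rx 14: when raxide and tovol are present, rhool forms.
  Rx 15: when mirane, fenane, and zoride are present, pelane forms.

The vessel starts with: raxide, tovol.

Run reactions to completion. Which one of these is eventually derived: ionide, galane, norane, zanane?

galane

raxide and tovol present → rhool forms (Rx 14).
rhool and raxide present → eldol forms (Rx 2).
eldol and raxide present → mirane forms (Rx 3).
mirane and rhool present → xelide forms (Rx 11).
xelide present → galane forms (Rx 4).
zanane would need morate (Rx 5), but morate never forms. ionide would need pelane, xelide, and rhool (Rx 12), but pelane never forms. norane would need galane, fenane, and morate (Rx 10), but morate never forms.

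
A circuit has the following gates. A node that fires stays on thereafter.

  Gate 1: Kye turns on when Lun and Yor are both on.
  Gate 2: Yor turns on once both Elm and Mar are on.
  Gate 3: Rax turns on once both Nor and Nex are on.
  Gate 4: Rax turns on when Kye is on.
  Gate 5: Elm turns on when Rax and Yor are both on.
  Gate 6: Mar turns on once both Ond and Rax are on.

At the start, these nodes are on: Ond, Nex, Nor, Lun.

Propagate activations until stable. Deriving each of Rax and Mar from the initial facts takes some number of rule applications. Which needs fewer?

Rax

Rax: Nor and Nex are on, so Rax turns on (Gate 3). [1 rule application]
Mar: Nor and Nex are on, so Rax turns on (Gate 3). Gate 6: Ond and Rax on → Mar on. [2 rule applications]
Rax needs fewer.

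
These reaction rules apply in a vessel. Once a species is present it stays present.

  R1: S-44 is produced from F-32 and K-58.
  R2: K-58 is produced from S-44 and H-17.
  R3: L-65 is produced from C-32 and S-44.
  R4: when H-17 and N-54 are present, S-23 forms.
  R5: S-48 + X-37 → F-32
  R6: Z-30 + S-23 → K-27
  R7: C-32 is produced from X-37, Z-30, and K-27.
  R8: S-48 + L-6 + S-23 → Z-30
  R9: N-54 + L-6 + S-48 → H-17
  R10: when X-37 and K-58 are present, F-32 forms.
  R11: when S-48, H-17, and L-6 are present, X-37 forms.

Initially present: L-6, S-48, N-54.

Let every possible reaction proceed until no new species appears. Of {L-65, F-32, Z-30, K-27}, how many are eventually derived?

N-54, L-6, and S-48 present → H-17 forms (R9).
S-48, H-17, and L-6 present → X-37 forms (R11).
H-17 and N-54 present → S-23 forms (R4).
S-48 and X-37 present → F-32 forms (R5).
S-48, L-6, and S-23 present → Z-30 forms (R8).
Z-30 and S-23 present → K-27 forms (R6).
L-65 would need C-32 and S-44 (R3), but S-44 never forms.
F-32: reached.
Z-30: reached.
K-27: reached.
Reached: F-32, Z-30, and K-27 — 3 of the 4.

3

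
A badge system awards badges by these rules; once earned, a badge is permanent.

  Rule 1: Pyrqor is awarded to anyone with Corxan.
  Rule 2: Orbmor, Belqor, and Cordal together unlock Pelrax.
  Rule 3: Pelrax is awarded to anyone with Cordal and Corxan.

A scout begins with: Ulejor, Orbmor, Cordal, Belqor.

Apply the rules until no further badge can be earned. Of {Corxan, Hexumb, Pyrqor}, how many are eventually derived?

No rule produces Corxan, and it is not given.
No rule produces Hexumb, and it is not given.
Pyrqor would need Corxan (Rule 1), but Corxan is never earned.
None of the 3 are reached.

0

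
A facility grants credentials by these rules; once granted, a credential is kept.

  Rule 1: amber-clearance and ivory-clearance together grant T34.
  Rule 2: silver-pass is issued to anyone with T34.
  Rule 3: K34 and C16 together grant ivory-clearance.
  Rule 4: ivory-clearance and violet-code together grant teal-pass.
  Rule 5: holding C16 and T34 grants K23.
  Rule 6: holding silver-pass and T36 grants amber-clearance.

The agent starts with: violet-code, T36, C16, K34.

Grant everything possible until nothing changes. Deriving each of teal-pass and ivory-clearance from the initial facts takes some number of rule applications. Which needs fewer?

ivory-clearance: Holding K34 and C16 grants ivory-clearance (Rule 3). [1 rule application]
teal-pass: Holding K34 and C16 grants ivory-clearance (Rule 3). Holding ivory-clearance and violet-code grants teal-pass (Rule 4). [2 rule applications]
ivory-clearance needs fewer.

ivory-clearance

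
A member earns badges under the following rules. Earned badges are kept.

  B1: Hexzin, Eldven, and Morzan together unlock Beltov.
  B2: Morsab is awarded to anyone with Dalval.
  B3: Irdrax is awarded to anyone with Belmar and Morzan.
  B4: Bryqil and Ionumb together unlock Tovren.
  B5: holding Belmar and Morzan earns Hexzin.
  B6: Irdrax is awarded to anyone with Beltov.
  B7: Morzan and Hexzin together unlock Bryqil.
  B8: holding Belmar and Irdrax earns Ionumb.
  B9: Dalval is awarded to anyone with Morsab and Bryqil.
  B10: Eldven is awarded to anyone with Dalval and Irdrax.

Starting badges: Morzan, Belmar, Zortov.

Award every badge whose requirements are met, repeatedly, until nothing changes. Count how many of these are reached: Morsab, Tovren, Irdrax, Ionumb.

3

With Belmar and Morzan, Hexzin is earned (B5).
With Belmar and Morzan, Irdrax is earned (B3).
With Morzan and Hexzin, Bryqil is earned (B7).
With Belmar and Irdrax, Ionumb is earned (B8).
With Bryqil and Ionumb, Tovren is earned (B4).
Morsab would need Dalval (B2), but Dalval is never earned.
Tovren: reached.
Irdrax: reached.
Ionumb: reached.
Reached: Tovren, Irdrax, and Ionumb — 3 of the 4.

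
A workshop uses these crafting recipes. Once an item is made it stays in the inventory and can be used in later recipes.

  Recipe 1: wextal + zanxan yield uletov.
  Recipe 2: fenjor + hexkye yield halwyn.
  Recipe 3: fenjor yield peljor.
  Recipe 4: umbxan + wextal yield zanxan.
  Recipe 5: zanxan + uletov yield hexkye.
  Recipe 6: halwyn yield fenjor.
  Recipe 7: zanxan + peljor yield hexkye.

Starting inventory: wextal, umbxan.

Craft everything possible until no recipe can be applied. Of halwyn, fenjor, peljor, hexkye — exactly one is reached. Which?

Using Recipe 4, umbxan and wextal make zanxan.
wextal + zanxan → uletov (Recipe 1).
zanxan + uletov → hexkye (Recipe 5).
fenjor would need halwyn (Recipe 6), but halwyn is never obtained. halwyn would need fenjor and hexkye (Recipe 2), but fenjor is never obtained. peljor would need fenjor (Recipe 3), but fenjor is never obtained.

hexkye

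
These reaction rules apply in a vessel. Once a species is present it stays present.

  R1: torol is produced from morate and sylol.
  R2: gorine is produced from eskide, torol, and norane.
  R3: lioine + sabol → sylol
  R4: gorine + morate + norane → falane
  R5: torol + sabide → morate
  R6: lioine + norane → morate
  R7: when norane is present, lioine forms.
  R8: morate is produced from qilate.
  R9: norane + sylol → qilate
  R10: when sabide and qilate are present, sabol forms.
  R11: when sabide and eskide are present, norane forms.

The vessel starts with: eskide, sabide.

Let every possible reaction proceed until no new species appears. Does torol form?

No

torol would need morate and sylol (R1), but sylol never forms.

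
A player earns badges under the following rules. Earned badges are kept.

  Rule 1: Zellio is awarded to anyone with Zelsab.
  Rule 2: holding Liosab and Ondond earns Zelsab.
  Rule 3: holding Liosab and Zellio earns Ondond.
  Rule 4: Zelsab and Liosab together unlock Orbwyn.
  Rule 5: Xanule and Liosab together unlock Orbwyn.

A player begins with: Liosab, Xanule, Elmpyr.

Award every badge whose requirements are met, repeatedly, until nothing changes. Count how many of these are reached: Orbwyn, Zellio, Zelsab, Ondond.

1

With Xanule and Liosab, Orbwyn is earned (Rule 5).
Orbwyn: reached.
Zellio would need Zelsab (Rule 1), but Zelsab is never earned.
Zelsab would need Liosab and Ondond (Rule 2), but Ondond is never earned.
Ondond would need Liosab and Zellio (Rule 3), but Zellio is never earned.
Reached: Orbwyn — 1 of the 4.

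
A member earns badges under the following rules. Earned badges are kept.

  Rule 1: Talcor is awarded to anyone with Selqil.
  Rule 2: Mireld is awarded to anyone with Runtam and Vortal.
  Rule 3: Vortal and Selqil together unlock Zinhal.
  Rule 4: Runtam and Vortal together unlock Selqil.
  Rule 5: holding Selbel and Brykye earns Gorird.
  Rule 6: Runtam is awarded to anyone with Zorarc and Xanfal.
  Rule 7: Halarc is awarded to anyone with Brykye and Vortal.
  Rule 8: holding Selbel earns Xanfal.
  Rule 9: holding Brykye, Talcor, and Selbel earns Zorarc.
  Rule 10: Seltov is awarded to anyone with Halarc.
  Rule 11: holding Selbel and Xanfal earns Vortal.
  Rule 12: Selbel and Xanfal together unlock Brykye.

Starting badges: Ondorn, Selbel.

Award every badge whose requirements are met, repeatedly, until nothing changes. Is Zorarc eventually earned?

Zorarc would need Brykye, Talcor, and Selbel (Rule 9), but Talcor is never earned.

No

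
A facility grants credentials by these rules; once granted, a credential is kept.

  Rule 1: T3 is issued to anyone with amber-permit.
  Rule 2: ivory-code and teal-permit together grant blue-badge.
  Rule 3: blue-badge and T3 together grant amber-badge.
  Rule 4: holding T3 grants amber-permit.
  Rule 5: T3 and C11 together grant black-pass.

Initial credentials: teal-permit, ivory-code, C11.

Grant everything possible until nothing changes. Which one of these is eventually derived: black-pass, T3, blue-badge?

Holding ivory-code and teal-permit grants blue-badge (Rule 2).
black-pass would need T3 and C11 (Rule 5), but T3 is never granted. T3 would need amber-permit (Rule 1), but amber-permit is never granted.

blue-badge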